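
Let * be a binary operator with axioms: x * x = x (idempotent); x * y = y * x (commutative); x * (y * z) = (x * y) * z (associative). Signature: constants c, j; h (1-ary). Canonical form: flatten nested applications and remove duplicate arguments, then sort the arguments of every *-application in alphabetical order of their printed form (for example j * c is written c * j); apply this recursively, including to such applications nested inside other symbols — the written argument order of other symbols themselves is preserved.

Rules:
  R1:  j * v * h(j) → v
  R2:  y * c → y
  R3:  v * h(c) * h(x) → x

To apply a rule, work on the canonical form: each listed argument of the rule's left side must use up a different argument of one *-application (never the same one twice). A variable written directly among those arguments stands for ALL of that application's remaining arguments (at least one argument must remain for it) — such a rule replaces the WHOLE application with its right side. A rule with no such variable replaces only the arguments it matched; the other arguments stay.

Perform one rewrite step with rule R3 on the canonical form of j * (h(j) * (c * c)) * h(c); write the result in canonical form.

Canonical form:  c * h(c) * h(j) * j
Match R3:  consume h(c), h(j);  v := c * j, x := j
The variable takes the whole remainder — replace the entire application.
New term:  j

Answer: j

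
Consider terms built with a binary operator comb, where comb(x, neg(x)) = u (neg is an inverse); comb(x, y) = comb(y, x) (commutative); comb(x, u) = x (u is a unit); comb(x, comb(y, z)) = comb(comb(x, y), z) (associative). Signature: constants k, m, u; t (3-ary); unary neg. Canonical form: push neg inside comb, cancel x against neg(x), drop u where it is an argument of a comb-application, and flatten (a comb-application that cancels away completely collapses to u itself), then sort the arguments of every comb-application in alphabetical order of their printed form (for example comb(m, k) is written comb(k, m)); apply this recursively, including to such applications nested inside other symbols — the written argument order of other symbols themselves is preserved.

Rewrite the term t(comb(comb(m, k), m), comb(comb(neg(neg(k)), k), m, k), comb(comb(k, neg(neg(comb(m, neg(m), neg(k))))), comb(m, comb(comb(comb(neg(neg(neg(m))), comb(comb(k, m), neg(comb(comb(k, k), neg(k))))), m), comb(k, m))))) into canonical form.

Focus inside:  comb(comb(k, neg(neg(comb(m, neg(m), neg(k))))), comb(m, comb(comb(comb(neg(neg(neg(m))), comb(comb(k, m), neg(comb(comb(k, k), neg(k))))), m), comb(k, m))))
Push neg inside:  distribute neg over comb and collapse double neg
Collect:  comb(k, m, m, m)
Reassemble:  t(comb(k, m, m), comb(k, k, k, m), comb(k, m, m, m))

Answer: t(comb(k, m, m), comb(k, k, k, m), comb(k, m, m, m))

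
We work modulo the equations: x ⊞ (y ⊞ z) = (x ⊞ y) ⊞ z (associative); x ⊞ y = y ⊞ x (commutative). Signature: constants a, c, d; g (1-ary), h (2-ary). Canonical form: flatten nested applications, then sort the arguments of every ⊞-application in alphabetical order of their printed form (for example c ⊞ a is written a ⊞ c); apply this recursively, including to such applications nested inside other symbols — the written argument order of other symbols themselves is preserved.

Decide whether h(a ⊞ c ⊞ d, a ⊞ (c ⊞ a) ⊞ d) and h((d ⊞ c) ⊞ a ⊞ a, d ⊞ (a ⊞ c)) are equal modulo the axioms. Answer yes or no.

Answer: no — h(a ⊞ c ⊞ d, a ⊞ a ⊞ c ⊞ d) vs h(a ⊞ a ⊞ c ⊞ d, a ⊞ c ⊞ d)

Derivation:
Left:  h(a ⊞ c ⊞ d, a ⊞ (c ⊞ a) ⊞ d)
  Work inside:  a ⊞ (c ⊞ a) ⊞ d
  Un-nest:  a ⊞ c ⊞ a ⊞ d
  Order the arguments:  a ⊞ a ⊞ c ⊞ d
  Put back:  h(a ⊞ c ⊞ d, a ⊞ a ⊞ c ⊞ d)
Right:  h((d ⊞ c) ⊞ a ⊞ a, d ⊞ (a ⊞ c))
  Work inside:  (d ⊞ c) ⊞ a ⊞ a
  Merge nested applications:  d ⊞ c ⊞ a ⊞ a
  Sort arguments:  a ⊞ a ⊞ c ⊞ d
  Rebuild:  h(a ⊞ a ⊞ c ⊞ d, a ⊞ c ⊞ d)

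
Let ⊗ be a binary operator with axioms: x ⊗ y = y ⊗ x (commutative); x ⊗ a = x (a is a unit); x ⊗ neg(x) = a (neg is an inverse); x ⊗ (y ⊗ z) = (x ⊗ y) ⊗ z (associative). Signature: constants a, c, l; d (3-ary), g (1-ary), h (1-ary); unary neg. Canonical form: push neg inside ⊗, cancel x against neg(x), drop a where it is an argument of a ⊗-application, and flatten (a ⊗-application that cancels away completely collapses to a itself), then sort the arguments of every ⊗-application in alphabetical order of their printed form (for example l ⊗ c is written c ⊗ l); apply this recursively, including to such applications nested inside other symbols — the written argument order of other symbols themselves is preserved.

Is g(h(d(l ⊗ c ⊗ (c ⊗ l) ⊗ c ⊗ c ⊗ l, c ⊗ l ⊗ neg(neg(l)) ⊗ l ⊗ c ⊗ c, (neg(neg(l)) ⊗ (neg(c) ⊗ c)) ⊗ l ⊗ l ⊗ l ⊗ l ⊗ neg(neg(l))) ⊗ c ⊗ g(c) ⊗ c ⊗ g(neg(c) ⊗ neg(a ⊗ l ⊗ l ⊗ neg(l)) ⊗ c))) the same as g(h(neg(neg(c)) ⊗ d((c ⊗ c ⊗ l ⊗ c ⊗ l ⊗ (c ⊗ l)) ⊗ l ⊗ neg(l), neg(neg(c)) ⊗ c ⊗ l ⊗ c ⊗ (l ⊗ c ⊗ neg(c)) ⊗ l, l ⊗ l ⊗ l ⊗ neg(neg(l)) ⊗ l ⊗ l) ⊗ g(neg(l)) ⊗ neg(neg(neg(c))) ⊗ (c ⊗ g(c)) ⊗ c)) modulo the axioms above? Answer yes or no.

Left:  g(h(d(l ⊗ c ⊗ (c ⊗ l) ⊗ c ⊗ c ⊗ l, c ⊗ l ⊗ neg(neg(l)) ⊗ l ⊗ c ⊗ c, (neg(neg(l)) ⊗ (neg(c) ⊗ c)) ⊗ l ⊗ l ⊗ l ⊗ l ⊗ neg(neg(l))) ⊗ c ⊗ g(c) ⊗ c ⊗ g(neg(c) ⊗ neg(a ⊗ l ⊗ l ⊗ neg(l)) ⊗ c)))
  Descend into:  d(l ⊗ c ⊗ (c ⊗ l) ⊗ c ⊗ c ⊗ l, c ⊗ l ⊗ neg(neg(l)) ⊗ l ⊗ c ⊗ c, (neg(neg(l)) ⊗ (neg(c) ⊗ c)) ⊗ l ⊗ l ⊗ l ⊗ l ⊗ neg(neg(l))) ⊗ c ⊗ g(c) ⊗ c ⊗ g(neg(c) ⊗ neg(a ⊗ l ⊗ l ⊗ neg(l)) ⊗ c)
  Push neg inside:  distribute neg over ⊗ and collapse double neg
  Collect:  d(c ⊗ c ⊗ c ⊗ c ⊗ l ⊗ l ⊗ l, c ⊗ c ⊗ c ⊗ l ⊗ l ⊗ l, l ⊗ l ⊗ l ⊗ l ⊗ l ⊗ l) ⊗ c ⊗ c ⊗ g(c) ⊗ g(neg(l))
  Sort arguments:  c ⊗ c ⊗ d(c ⊗ c ⊗ c ⊗ c ⊗ l ⊗ l ⊗ l, c ⊗ c ⊗ c ⊗ l ⊗ l ⊗ l, l ⊗ l ⊗ l ⊗ l ⊗ l ⊗ l) ⊗ g(c) ⊗ g(neg(l))
  Put back:  g(h(c ⊗ c ⊗ d(c ⊗ c ⊗ c ⊗ c ⊗ l ⊗ l ⊗ l, c ⊗ c ⊗ c ⊗ l ⊗ l ⊗ l, l ⊗ l ⊗ l ⊗ l ⊗ l ⊗ l) ⊗ g(c) ⊗ g(neg(l))))
Right:  g(h(neg(neg(c)) ⊗ d((c ⊗ c ⊗ l ⊗ c ⊗ l ⊗ (c ⊗ l)) ⊗ l ⊗ neg(l), neg(neg(c)) ⊗ c ⊗ l ⊗ c ⊗ (l ⊗ c ⊗ neg(c)) ⊗ l, l ⊗ l ⊗ l ⊗ neg(neg(l)) ⊗ l ⊗ l) ⊗ g(neg(l)) ⊗ neg(neg(neg(c))) ⊗ (c ⊗ g(c)) ⊗ c))
  Descend into:  neg(neg(c)) ⊗ d((c ⊗ c ⊗ l ⊗ c ⊗ l ⊗ (c ⊗ l)) ⊗ l ⊗ neg(l), neg(neg(c)) ⊗ c ⊗ l ⊗ c ⊗ (l ⊗ c ⊗ neg(c)) ⊗ l, l ⊗ l ⊗ l ⊗ neg(neg(l)) ⊗ l ⊗ l) ⊗ g(neg(l)) ⊗ neg(neg(neg(c))) ⊗ (c ⊗ g(c)) ⊗ c
  Push neg inside:  distribute neg over ⊗ and collapse double neg
  Collect terms:  c ⊗ c ⊗ d(c ⊗ c ⊗ c ⊗ c ⊗ l ⊗ l ⊗ l, c ⊗ c ⊗ c ⊗ l ⊗ l ⊗ l, l ⊗ l ⊗ l ⊗ l ⊗ l ⊗ l) ⊗ g(neg(l)) ⊗ g(c)
  Sort:  c ⊗ c ⊗ d(c ⊗ c ⊗ c ⊗ c ⊗ l ⊗ l ⊗ l, c ⊗ c ⊗ c ⊗ l ⊗ l ⊗ l, l ⊗ l ⊗ l ⊗ l ⊗ l ⊗ l) ⊗ g(c) ⊗ g(neg(l))
  Reassemble:  g(h(c ⊗ c ⊗ d(c ⊗ c ⊗ c ⊗ c ⊗ l ⊗ l ⊗ l, c ⊗ c ⊗ c ⊗ l ⊗ l ⊗ l, l ⊗ l ⊗ l ⊗ l ⊗ l ⊗ l) ⊗ g(c) ⊗ g(neg(l))))

Answer: yes — both canonical forms are g(h(c ⊗ c ⊗ d(c ⊗ c ⊗ c ⊗ c ⊗ l ⊗ l ⊗ l, c ⊗ c ⊗ c ⊗ l ⊗ l ⊗ l, l ⊗ l ⊗ l ⊗ l ⊗ l ⊗ l) ⊗ g(c) ⊗ g(neg(l))))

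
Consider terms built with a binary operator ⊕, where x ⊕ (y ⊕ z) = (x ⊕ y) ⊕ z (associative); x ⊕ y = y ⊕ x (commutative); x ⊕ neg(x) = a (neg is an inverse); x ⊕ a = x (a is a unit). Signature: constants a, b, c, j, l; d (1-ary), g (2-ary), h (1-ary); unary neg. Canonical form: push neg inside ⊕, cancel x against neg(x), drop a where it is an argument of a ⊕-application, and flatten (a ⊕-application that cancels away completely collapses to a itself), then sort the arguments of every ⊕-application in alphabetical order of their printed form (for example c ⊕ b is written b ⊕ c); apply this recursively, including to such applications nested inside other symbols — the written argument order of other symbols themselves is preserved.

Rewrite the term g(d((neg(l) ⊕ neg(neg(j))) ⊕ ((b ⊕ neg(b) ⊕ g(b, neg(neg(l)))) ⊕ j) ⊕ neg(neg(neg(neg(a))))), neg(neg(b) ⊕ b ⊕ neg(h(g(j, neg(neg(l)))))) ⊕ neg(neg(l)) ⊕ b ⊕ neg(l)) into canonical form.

Descend into:  (neg(l) ⊕ neg(neg(j))) ⊕ ((b ⊕ neg(b) ⊕ g(b, neg(neg(l)))) ⊕ j) ⊕ neg(neg(neg(neg(a))))
Push neg inside:  distribute neg over ⊕ and collapse double neg
Cancel inverse pairs:  b cancels
Collect terms:  neg(l) ⊕ j ⊕ j ⊕ g(b, l)
Order the arguments:  g(b, l) ⊕ j ⊕ j ⊕ neg(l)
Put back:  g(d(g(b, l) ⊕ j ⊕ j ⊕ neg(l)), b ⊕ h(g(j, l)))

Answer: g(d(g(b, l) ⊕ j ⊕ j ⊕ neg(l)), b ⊕ h(g(j, l)))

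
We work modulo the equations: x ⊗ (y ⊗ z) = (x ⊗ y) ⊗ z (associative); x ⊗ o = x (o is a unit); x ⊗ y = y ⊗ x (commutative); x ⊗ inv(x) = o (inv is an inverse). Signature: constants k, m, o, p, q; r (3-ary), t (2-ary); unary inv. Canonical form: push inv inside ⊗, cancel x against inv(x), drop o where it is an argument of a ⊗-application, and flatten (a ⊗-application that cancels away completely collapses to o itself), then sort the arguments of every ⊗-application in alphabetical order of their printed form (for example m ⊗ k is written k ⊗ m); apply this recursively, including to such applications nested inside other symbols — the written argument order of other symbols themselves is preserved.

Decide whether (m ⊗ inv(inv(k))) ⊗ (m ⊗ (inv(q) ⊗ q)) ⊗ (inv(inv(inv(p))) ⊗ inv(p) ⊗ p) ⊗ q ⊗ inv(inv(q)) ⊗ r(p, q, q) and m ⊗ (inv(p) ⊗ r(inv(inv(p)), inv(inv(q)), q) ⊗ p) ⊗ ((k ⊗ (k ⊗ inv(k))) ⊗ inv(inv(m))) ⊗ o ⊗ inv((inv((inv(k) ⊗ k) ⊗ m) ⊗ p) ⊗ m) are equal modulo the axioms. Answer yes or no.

Answer: no — inv(p) ⊗ k ⊗ m ⊗ m ⊗ q ⊗ q ⊗ r(p, q, q) vs inv(p) ⊗ k ⊗ m ⊗ m ⊗ r(p, q, q)

Derivation:
Left:  (m ⊗ inv(inv(k))) ⊗ (m ⊗ (inv(q) ⊗ q)) ⊗ (inv(inv(inv(p))) ⊗ inv(p) ⊗ p) ⊗ q ⊗ inv(inv(q)) ⊗ r(p, q, q)
  Push inv inside:  distribute inv over ⊗ and collapse double inv
  Collect:  m ⊗ m ⊗ k ⊗ q ⊗ q ⊗ inv(p) ⊗ r(p, q, q)
  Order the arguments:  inv(p) ⊗ k ⊗ m ⊗ m ⊗ q ⊗ q ⊗ r(p, q, q)
Right:  m ⊗ (inv(p) ⊗ r(inv(inv(p)), inv(inv(q)), q) ⊗ p) ⊗ ((k ⊗ (k ⊗ inv(k))) ⊗ inv(inv(m))) ⊗ o ⊗ inv((inv((inv(k) ⊗ k) ⊗ m) ⊗ p) ⊗ m)
  Push inv inside:  distribute inv over ⊗ and collapse double inv
  Collect:  m ⊗ m ⊗ inv(p) ⊗ r(p, q, q) ⊗ k
  Sort:  inv(p) ⊗ k ⊗ m ⊗ m ⊗ r(p, q, q)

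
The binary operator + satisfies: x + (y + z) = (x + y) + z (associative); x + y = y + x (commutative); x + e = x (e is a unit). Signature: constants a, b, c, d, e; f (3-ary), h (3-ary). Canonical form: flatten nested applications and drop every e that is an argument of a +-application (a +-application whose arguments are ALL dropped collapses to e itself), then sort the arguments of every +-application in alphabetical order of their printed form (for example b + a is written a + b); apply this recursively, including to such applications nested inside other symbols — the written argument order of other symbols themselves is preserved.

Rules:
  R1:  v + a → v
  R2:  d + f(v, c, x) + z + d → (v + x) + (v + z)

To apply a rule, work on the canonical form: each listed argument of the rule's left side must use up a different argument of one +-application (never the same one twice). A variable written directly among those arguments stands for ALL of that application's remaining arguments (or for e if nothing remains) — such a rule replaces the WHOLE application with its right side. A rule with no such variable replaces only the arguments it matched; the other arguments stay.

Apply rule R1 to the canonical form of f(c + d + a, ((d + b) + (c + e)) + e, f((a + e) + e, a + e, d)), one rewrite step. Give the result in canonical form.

Canonical form:  f(a + c + d, b + c + d, f(a, a, d))
Match R1:  consume a;  v := c + d
The extension variable absorbs all remaining arguments, so the whole application is rewritten.
Result:  f(c + d, b + c + d, f(a, a, d))

Answer: f(c + d, b + c + d, f(a, a, d))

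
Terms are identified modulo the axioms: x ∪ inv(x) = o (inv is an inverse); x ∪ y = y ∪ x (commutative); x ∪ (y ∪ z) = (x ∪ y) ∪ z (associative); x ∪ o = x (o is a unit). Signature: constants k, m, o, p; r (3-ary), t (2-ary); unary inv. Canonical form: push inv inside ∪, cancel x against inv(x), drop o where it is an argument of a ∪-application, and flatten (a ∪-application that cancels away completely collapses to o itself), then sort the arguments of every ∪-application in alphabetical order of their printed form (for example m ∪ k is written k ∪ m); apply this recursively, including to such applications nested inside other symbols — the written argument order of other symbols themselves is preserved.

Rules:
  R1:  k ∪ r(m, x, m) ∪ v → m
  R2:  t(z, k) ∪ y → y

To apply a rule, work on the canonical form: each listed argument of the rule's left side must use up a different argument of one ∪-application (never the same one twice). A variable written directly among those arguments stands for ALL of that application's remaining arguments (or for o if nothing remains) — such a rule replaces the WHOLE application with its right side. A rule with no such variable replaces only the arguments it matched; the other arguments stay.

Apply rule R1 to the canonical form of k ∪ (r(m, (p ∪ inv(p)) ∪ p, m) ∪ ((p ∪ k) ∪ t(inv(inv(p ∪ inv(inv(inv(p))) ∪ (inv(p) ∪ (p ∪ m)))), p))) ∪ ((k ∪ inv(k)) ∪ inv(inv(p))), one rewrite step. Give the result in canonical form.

Canonical form:  k ∪ k ∪ p ∪ p ∪ r(m, p, m) ∪ t(m, p)
Match R1:  consume k, r(m, p, m);  v := k ∪ p ∪ p ∪ t(m, p), x := p
The variable takes the whole remainder — replace the entire application.
Giving:  m

Answer: m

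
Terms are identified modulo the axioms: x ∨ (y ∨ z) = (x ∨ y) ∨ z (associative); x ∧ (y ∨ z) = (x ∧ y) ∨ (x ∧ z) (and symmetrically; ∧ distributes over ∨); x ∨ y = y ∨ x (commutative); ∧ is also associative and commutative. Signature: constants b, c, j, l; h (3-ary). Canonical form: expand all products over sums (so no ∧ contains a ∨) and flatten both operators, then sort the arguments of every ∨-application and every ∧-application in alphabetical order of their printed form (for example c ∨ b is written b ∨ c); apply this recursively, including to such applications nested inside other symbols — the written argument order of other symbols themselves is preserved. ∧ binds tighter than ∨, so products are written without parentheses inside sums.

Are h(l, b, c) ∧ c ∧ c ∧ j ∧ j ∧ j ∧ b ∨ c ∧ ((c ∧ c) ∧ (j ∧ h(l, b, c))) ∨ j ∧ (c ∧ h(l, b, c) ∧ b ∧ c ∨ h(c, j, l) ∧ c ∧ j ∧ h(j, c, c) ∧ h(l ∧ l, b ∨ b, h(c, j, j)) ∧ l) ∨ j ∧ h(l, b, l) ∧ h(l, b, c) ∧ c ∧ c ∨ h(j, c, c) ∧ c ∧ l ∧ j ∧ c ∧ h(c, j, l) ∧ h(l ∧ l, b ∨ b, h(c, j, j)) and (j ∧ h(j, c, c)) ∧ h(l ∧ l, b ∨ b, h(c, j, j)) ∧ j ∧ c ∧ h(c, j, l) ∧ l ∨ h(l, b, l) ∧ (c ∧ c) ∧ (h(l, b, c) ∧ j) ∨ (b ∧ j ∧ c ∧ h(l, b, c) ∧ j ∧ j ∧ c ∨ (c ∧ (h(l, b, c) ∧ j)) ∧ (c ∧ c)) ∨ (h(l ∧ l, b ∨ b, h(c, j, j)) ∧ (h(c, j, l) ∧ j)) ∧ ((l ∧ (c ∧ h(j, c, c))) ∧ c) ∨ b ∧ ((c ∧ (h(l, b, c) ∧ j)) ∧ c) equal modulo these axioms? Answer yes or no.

Answer: yes — both canonical forms are b ∧ c ∧ c ∧ h(l, b, c) ∧ j ∨ b ∧ c ∧ c ∧ h(l, b, c) ∧ j ∧ j ∧ j ∨ c ∧ c ∧ c ∧ h(l, b, c) ∧ j ∨ c ∧ c ∧ h(c, j, l) ∧ h(j, c, c) ∧ h(l ∧ l, b ∨ b, h(c, j, j)) ∧ j ∧ l ∨ c ∧ c ∧ h(l, b, c) ∧ h(l, b, l) ∧ j ∨ c ∧ h(c, j, l) ∧ h(j, c, c) ∧ h(l ∧ l, b ∨ b, h(c, j, j)) ∧ j ∧ j ∧ l

Derivation:
Left:  h(l, b, c) ∧ c ∧ c ∧ j ∧ j ∧ j ∧ b ∨ c ∧ ((c ∧ c) ∧ (j ∧ h(l, b, c))) ∨ j ∧ (c ∧ h(l, b, c) ∧ b ∧ c ∨ h(c, j, l) ∧ c ∧ j ∧ h(j, c, c) ∧ h(l ∧ l, b ∨ b, h(c, j, j)) ∧ l) ∨ j ∧ h(l, b, l) ∧ h(l, b, c) ∧ c ∧ c ∨ h(j, c, c) ∧ c ∧ l ∧ j ∧ c ∧ h(c, j, l) ∧ h(l ∧ l, b ∨ b, h(c, j, j))
  Expand products over sums:  b ∧ c ∧ c ∧ h(l, b, c) ∧ j ∧ j ∧ j ∨ c ∧ c ∧ c ∧ h(l, b, c) ∧ j ∨ b ∧ c ∧ c ∧ h(l, b, c) ∧ j ∨ c ∧ h(c, j, l) ∧ h(j, c, c) ∧ h(l ∧ l, b ∨ b, h(c, j, j)) ∧ j ∧ j ∧ l ∨ c ∧ c ∧ h(l, b, c) ∧ h(l, b, l) ∧ j ∨ c ∧ c ∧ h(c, j, l) ∧ h(j, c, c) ∧ h(l ∧ l, b ∨ b, h(c, j, j)) ∧ j ∧ l
  Order the arguments:  b ∧ c ∧ c ∧ h(l, b, c) ∧ j ∨ b ∧ c ∧ c ∧ h(l, b, c) ∧ j ∧ j ∧ j ∨ c ∧ c ∧ c ∧ h(l, b, c) ∧ j ∨ c ∧ c ∧ h(c, j, l) ∧ h(j, c, c) ∧ h(l ∧ l, b ∨ b, h(c, j, j)) ∧ j ∧ l ∨ c ∧ c ∧ h(l, b, c) ∧ h(l, b, l) ∧ j ∨ c ∧ h(c, j, l) ∧ h(j, c, c) ∧ h(l ∧ l, b ∨ b, h(c, j, j)) ∧ j ∧ j ∧ l
Right:  (j ∧ h(j, c, c)) ∧ h(l ∧ l, b ∨ b, h(c, j, j)) ∧ j ∧ c ∧ h(c, j, l) ∧ l ∨ h(l, b, l) ∧ (c ∧ c) ∧ (h(l, b, c) ∧ j) ∨ (b ∧ j ∧ c ∧ h(l, b, c) ∧ j ∧ j ∧ c ∨ (c ∧ (h(l, b, c) ∧ j)) ∧ (c ∧ c)) ∨ (h(l ∧ l, b ∨ b, h(c, j, j)) ∧ (h(c, j, l) ∧ j)) ∧ ((l ∧ (c ∧ h(j, c, c))) ∧ c) ∨ b ∧ ((c ∧ (h(l, b, c) ∧ j)) ∧ c)
  Un-nest:  c ∧ h(c, j, l) ∧ h(j, c, c) ∧ h(l ∧ l, b ∨ b, h(c, j, j)) ∧ j ∧ j ∧ l ∨ c ∧ c ∧ h(l, b, c) ∧ h(l, b, l) ∧ j ∨ b ∧ c ∧ c ∧ h(l, b, c) ∧ j ∧ j ∧ j ∨ c ∧ c ∧ c ∧ h(l, b, c) ∧ j ∨ c ∧ c ∧ h(c, j, l) ∧ h(j, c, c) ∧ h(l ∧ l, b ∨ b, h(c, j, j)) ∧ j ∧ l ∨ b ∧ c ∧ c ∧ h(l, b, c) ∧ j
  Sort:  b ∧ c ∧ c ∧ h(l, b, c) ∧ j ∨ b ∧ c ∧ c ∧ h(l, b, c) ∧ j ∧ j ∧ j ∨ c ∧ c ∧ c ∧ h(l, b, c) ∧ j ∨ c ∧ c ∧ h(c, j, l) ∧ h(j, c, c) ∧ h(l ∧ l, b ∨ b, h(c, j, j)) ∧ j ∧ l ∨ c ∧ c ∧ h(l, b, c) ∧ h(l, b, l) ∧ j ∨ c ∧ h(c, j, l) ∧ h(j, c, c) ∧ h(l ∧ l, b ∨ b, h(c, j, j)) ∧ j ∧ j ∧ l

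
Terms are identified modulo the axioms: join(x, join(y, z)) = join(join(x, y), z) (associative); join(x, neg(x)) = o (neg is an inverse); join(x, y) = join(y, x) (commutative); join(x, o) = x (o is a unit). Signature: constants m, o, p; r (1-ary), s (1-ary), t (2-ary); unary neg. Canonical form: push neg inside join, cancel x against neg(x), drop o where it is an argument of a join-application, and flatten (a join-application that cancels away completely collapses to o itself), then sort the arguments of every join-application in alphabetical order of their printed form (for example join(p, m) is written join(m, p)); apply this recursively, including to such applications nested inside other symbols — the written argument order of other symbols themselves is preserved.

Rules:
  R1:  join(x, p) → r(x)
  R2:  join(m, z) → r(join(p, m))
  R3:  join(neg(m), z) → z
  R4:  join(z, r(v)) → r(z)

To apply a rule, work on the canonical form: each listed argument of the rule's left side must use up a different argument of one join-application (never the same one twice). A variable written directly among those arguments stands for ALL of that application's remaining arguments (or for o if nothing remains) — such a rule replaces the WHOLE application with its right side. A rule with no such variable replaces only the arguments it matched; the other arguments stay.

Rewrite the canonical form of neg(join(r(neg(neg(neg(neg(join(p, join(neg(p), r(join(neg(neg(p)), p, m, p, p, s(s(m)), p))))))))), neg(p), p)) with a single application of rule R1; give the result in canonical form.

Answer: neg(r(r(r(join(m, p, p, p, p, s(s(m)))))))

Derivation:
Canonical form:  neg(r(r(join(m, p, p, p, p, p, s(s(m))))))
R1 matches:  uses p;  x := join(m, p, p, p, p, s(s(m)))
The variable takes the whole remainder — replace the entire application.
Giving:  neg(r(r(r(join(m, p, p, p, p, s(s(m)))))))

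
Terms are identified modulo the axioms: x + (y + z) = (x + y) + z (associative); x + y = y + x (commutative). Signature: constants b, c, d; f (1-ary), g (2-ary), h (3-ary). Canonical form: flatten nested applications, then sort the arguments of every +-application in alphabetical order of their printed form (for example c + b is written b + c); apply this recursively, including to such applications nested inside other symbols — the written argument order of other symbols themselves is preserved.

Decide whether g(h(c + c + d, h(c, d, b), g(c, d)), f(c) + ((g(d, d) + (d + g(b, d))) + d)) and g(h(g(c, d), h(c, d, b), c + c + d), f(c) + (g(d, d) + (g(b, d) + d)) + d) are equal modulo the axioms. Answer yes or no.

Answer: no — g(h(c + c + d, h(c, d, b), g(c, d)), d + d + f(c) + g(b, d) + g(d, d)) vs g(h(g(c, d), h(c, d, b), c + c + d), d + d + f(c) + g(b, d) + g(d, d))

Derivation:
Left:  g(h(c + c + d, h(c, d, b), g(c, d)), f(c) + ((g(d, d) + (d + g(b, d))) + d))
  Work inside:  f(c) + ((g(d, d) + (d + g(b, d))) + d)
  Flatten:  f(c) + g(d, d) + d + g(b, d) + d
  Sort arguments:  d + d + f(c) + g(b, d) + g(d, d)
  Rebuild:  g(h(c + c + d, h(c, d, b), g(c, d)), d + d + f(c) + g(b, d) + g(d, d))
Right:  g(h(g(c, d), h(c, d, b), c + c + d), f(c) + (g(d, d) + (g(b, d) + d)) + d)
  Work inside:  f(c) + (g(d, d) + (g(b, d) + d)) + d
  Flatten:  f(c) + g(d, d) + g(b, d) + d + d
  Order the arguments:  d + d + f(c) + g(b, d) + g(d, d)
  Reassemble:  g(h(g(c, d), h(c, d, b), c + c + d), d + d + f(c) + g(b, d) + g(d, d))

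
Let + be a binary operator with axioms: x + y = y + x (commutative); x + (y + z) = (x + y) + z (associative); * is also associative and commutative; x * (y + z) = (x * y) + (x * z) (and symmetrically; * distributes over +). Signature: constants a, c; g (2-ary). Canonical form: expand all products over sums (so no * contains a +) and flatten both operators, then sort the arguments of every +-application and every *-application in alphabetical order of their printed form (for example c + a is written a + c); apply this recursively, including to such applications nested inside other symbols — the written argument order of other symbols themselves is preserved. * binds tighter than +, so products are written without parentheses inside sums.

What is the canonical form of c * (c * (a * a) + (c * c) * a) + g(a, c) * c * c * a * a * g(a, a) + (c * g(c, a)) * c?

Answer: a * a * c * c + a * a * c * c * g(a, a) * g(a, c) + a * c * c * c + c * c * g(c, a)

Derivation:
Expand:  a * a * c * c + a * c * c * c + a * a * c * c * g(a, a) * g(a, c) + c * c * g(c, a)
Order the arguments:  a * a * c * c + a * a * c * c * g(a, a) * g(a, c) + a * c * c * c + c * c * g(c, a)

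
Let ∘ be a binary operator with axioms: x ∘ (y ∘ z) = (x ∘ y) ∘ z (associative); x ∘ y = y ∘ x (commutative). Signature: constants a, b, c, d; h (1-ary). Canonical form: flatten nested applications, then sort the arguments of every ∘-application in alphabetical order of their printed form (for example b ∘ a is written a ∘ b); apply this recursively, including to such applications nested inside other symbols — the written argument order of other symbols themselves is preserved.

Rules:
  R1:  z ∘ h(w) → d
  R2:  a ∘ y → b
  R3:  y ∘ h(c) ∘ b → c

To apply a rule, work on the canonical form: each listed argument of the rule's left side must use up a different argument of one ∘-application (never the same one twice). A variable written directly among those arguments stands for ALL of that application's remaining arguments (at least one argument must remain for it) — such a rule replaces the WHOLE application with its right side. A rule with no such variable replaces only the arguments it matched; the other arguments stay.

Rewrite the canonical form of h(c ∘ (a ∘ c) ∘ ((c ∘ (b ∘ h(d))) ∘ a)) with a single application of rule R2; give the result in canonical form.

Canonical form:  h(a ∘ a ∘ b ∘ c ∘ c ∘ c ∘ h(d))
R2 matches:  uses a;  y := a ∘ b ∘ c ∘ c ∘ c ∘ h(d)
Every leftover argument binds to the variable; the entire application is replaced.
New term:  h(b)

Answer: h(b)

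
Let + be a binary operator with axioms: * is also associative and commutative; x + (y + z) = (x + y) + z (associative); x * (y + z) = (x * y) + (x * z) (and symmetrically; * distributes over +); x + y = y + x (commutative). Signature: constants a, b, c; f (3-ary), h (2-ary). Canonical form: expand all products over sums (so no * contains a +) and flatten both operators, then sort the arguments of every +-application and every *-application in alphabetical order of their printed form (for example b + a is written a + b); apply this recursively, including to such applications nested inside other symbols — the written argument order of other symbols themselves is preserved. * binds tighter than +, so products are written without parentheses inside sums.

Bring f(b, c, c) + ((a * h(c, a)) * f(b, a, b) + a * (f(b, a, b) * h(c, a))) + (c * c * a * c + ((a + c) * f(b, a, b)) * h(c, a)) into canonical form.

Expand products over sums:  f(b, c, c) + a * f(b, a, b) * h(c, a) + a * f(b, a, b) * h(c, a) + a * c * c * c + a * f(b, a, b) * h(c, a) + c * f(b, a, b) * h(c, a)
Order the arguments:  a * c * c * c + a * f(b, a, b) * h(c, a) + a * f(b, a, b) * h(c, a) + a * f(b, a, b) * h(c, a) + c * f(b, a, b) * h(c, a) + f(b, c, c)

Answer: a * c * c * c + a * f(b, a, b) * h(c, a) + a * f(b, a, b) * h(c, a) + a * f(b, a, b) * h(c, a) + c * f(b, a, b) * h(c, a) + f(b, c, c)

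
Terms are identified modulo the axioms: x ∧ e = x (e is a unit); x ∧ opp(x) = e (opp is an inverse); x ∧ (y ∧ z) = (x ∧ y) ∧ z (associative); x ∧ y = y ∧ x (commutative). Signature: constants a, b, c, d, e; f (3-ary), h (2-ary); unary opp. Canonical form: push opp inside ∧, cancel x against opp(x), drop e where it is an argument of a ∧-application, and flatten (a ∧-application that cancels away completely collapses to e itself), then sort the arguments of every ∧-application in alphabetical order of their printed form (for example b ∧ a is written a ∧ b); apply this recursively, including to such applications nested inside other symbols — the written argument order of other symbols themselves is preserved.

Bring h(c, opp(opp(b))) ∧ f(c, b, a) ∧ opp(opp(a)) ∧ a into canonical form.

Push opp inside:  distribute opp over ∧ and collapse double opp
Collect:  h(c, b) ∧ f(c, b, a) ∧ a ∧ a
Order the arguments:  a ∧ a ∧ f(c, b, a) ∧ h(c, b)

Answer: a ∧ a ∧ f(c, b, a) ∧ h(c, b)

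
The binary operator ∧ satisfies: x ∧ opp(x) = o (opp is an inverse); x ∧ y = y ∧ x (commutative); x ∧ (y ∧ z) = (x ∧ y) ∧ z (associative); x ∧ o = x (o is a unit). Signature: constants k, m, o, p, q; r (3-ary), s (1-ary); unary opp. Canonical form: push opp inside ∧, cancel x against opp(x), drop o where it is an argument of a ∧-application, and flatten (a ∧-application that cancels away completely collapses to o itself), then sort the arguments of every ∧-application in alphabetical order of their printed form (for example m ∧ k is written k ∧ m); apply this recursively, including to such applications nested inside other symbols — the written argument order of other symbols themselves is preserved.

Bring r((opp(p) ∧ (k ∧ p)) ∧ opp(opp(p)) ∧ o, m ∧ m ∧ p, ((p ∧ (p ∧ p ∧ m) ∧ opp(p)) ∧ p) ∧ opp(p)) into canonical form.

Work inside:  ((p ∧ (p ∧ p ∧ m) ∧ opp(p)) ∧ p) ∧ opp(p)
Collect:  p ∧ p ∧ m
Sort:  m ∧ p ∧ p
Rebuild:  r(k ∧ p, m ∧ m ∧ p, m ∧ p ∧ p)

Answer: r(k ∧ p, m ∧ m ∧ p, m ∧ p ∧ p)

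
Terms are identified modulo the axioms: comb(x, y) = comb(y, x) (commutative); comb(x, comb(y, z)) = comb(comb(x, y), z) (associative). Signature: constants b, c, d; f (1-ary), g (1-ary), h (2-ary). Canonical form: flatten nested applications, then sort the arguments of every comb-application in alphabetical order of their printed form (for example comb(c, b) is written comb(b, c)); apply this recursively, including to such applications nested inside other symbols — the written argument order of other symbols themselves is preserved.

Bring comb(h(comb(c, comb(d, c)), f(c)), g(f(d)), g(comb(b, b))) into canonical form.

Canonicalize subterm:  h(comb(c, comb(d, c)), f(c))  →  h(comb(c, c, d), f(c))
Sort arguments:  comb(g(comb(b, b)), g(f(d)), h(comb(c, c, d), f(c)))

Answer: comb(g(comb(b, b)), g(f(d)), h(comb(c, c, d), f(c)))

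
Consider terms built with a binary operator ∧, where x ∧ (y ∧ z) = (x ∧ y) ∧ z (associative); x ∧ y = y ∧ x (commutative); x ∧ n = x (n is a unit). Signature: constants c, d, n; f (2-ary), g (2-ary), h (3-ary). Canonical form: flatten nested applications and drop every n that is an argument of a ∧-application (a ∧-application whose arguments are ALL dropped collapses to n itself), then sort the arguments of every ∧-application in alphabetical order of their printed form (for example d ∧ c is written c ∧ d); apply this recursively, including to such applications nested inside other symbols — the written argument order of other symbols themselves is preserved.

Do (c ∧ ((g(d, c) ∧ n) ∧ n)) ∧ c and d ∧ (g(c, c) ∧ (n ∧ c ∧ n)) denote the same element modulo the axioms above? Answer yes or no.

Left:  (c ∧ ((g(d, c) ∧ n) ∧ n)) ∧ c
  Flatten:  c ∧ g(d, c) ∧ n ∧ n ∧ c
  Units out:  drop n (×2)
  Order the arguments:  c ∧ c ∧ g(d, c)
Right:  d ∧ (g(c, c) ∧ (n ∧ c ∧ n))
  Merge nested applications:  d ∧ g(c, c) ∧ n ∧ c ∧ n
  Units out:  drop n (×2)
  Sort:  c ∧ d ∧ g(c, c)

Answer: no — c ∧ c ∧ g(d, c) vs c ∧ d ∧ g(c, c)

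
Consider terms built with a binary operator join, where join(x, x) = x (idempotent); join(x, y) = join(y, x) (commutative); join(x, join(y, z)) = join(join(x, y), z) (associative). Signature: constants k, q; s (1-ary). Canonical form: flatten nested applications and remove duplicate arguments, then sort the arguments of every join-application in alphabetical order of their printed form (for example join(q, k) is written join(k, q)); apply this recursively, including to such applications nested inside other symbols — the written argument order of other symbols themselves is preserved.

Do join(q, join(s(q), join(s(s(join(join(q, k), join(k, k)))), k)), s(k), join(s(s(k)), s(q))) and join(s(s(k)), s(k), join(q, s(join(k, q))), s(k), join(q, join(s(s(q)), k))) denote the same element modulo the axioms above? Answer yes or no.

Answer: no — join(k, q, s(k), s(q), s(s(join(k, q))), s(s(k))) vs join(k, q, s(join(k, q)), s(k), s(s(k)), s(s(q)))

Derivation:
Left:  join(q, join(s(q), join(s(s(join(join(q, k), join(k, k)))), k)), s(k), join(s(s(k)), s(q)))
  Un-nest:  join(q, s(q), s(s(join(join(q, k), join(k, k)))), k, s(k), s(s(k)), s(q))
  Inside:  s(s(join(join(q, k), join(k, k))))  →  s(s(join(k, q)))
  Deduplicate:  drop duplicate s(q)
  Sort:  join(k, q, s(k), s(q), s(s(join(k, q))), s(s(k)))
Right:  join(s(s(k)), s(k), join(q, s(join(k, q))), s(k), join(q, join(s(s(q)), k)))
  Un-nest:  join(s(s(k)), s(k), q, s(join(k, q)), s(k), q, s(s(q)), k)
  Drop duplicates:  drop duplicate s(k), q
  Order the arguments:  join(k, q, s(join(k, q)), s(k), s(s(k)), s(s(q)))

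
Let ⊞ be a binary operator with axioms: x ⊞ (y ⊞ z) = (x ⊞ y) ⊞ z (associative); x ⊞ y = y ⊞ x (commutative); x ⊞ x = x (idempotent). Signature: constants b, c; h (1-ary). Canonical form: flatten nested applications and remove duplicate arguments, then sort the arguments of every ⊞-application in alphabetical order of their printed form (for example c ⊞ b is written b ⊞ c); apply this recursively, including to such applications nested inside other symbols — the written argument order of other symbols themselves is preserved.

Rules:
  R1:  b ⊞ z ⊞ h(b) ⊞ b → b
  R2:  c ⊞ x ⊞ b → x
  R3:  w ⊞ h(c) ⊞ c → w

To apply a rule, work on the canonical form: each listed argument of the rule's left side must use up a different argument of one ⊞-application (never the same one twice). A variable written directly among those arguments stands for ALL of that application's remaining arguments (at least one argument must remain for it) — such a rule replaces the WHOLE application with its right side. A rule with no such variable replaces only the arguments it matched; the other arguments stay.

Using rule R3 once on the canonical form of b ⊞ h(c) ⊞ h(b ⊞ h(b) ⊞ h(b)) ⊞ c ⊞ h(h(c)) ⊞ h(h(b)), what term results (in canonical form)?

Canonical form:  b ⊞ c ⊞ h(b ⊞ h(b)) ⊞ h(c) ⊞ h(h(b)) ⊞ h(h(c))
R3 matches:  uses c, h(c);  w := b ⊞ h(b ⊞ h(b)) ⊞ h(h(b)) ⊞ h(h(c))
Every leftover argument binds to the variable; the entire application is replaced.
New term:  b ⊞ h(b ⊞ h(b)) ⊞ h(h(b)) ⊞ h(h(c))

Answer: b ⊞ h(b ⊞ h(b)) ⊞ h(h(b)) ⊞ h(h(c))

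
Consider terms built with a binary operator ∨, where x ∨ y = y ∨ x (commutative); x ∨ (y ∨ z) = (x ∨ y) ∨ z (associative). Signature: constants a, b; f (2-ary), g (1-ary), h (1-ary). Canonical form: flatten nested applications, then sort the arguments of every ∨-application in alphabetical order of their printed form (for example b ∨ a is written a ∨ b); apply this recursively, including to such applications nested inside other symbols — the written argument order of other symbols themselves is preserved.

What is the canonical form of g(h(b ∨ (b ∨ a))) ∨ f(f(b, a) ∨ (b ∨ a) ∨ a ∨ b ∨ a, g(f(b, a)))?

Simplify inside:  g(h(b ∨ (b ∨ a)))  →  g(h(a ∨ b ∨ b))
Canonicalize subterm:  f(f(b, a) ∨ (b ∨ a) ∨ a ∨ b ∨ a, g(f(b, a)))  →  f(a ∨ a ∨ a ∨ b ∨ b ∨ f(b, a), g(f(b, a)))
Order the arguments:  f(a ∨ a ∨ a ∨ b ∨ b ∨ f(b, a), g(f(b, a))) ∨ g(h(a ∨ b ∨ b))

Answer: f(a ∨ a ∨ a ∨ b ∨ b ∨ f(b, a), g(f(b, a))) ∨ g(h(a ∨ b ∨ b))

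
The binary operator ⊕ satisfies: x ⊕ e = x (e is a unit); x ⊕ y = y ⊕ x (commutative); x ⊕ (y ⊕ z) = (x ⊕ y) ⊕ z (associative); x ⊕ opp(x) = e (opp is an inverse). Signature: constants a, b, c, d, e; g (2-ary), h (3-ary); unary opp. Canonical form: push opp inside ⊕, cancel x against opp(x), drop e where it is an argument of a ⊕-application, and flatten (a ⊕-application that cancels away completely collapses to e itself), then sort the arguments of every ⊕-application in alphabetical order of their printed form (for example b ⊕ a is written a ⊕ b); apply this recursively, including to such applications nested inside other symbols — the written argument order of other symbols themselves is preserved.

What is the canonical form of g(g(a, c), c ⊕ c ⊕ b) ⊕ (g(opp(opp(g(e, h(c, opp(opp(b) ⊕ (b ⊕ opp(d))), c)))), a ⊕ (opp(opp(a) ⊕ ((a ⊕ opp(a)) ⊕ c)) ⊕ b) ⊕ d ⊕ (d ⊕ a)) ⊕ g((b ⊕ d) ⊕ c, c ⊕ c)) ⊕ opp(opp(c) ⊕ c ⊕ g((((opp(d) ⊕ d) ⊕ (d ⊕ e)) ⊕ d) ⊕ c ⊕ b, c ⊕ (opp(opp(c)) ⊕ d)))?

Push opp inside:  distribute opp over ⊕ and collapse double opp
Inverses cancel:  c cancels
Collect terms:  g(g(a, c), b ⊕ c ⊕ c) ⊕ g(g(e, h(c, d, c)), a ⊕ a ⊕ a ⊕ b ⊕ d ⊕ d ⊕ opp(c)) ⊕ g(b ⊕ c ⊕ d, c ⊕ c) ⊕ opp(g(b ⊕ c ⊕ d ⊕ d, c ⊕ c ⊕ d))
Sort:  g(b ⊕ c ⊕ d, c ⊕ c) ⊕ g(g(a, c), b ⊕ c ⊕ c) ⊕ g(g(e, h(c, d, c)), a ⊕ a ⊕ a ⊕ b ⊕ d ⊕ d ⊕ opp(c)) ⊕ opp(g(b ⊕ c ⊕ d ⊕ d, c ⊕ c ⊕ d))

Answer: g(b ⊕ c ⊕ d, c ⊕ c) ⊕ g(g(a, c), b ⊕ c ⊕ c) ⊕ g(g(e, h(c, d, c)), a ⊕ a ⊕ a ⊕ b ⊕ d ⊕ d ⊕ opp(c)) ⊕ opp(g(b ⊕ c ⊕ d ⊕ d, c ⊕ c ⊕ d))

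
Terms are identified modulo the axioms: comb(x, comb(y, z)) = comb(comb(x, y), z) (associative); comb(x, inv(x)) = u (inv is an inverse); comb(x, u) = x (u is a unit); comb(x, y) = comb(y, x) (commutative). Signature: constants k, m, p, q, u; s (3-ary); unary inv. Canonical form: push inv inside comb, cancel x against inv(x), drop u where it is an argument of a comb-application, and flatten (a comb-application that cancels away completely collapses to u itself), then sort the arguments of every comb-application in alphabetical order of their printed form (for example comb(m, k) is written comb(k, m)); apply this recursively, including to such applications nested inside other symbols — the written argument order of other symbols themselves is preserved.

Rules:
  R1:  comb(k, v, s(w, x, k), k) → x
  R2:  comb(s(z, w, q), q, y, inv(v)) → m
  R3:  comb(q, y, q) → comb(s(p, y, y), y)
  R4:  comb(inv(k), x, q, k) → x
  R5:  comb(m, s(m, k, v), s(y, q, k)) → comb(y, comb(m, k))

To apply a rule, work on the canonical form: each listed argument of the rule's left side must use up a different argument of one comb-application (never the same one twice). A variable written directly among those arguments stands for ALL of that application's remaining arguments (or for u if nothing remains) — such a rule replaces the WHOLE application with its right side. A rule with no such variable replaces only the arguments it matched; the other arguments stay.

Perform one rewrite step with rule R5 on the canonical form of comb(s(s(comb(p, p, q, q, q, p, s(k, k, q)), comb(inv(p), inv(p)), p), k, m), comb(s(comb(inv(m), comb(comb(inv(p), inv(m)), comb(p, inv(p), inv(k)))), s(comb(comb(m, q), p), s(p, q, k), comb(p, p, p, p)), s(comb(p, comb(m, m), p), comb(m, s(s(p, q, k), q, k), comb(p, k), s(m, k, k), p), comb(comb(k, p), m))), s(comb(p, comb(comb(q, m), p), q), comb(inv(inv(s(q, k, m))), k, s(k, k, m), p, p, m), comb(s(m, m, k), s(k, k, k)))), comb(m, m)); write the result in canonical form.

Canonical form:  comb(m, m, s(comb(inv(k), inv(m), inv(m), inv(p)), s(comb(m, p, q), s(p, q, k), comb(p, p, p, p)), s(comb(m, m, p, p), comb(k, m, p, p, s(m, k, k), s(s(p, q, k), q, k)), comb(k, m, p))), s(comb(m, p, p, q, q), comb(k, m, p, p, s(k, k, m), s(q, k, m)), comb(s(k, k, k), s(m, m, k))), s(s(comb(p, p, p, q, q, q, s(k, k, q)), comb(inv(p), inv(p)), p), k, m))
R5 matches:  uses m, s(m, k, k), s(s(p, q, k), q, k);  v := k, y := s(p, q, k)
Result:  comb(m, m, s(comb(inv(k), inv(m), inv(m), inv(p)), s(comb(m, p, q), s(p, q, k), comb(p, p, p, p)), s(comb(m, m, p, p), comb(k, k, m, p, p, s(p, q, k)), comb(k, m, p))), s(comb(m, p, p, q, q), comb(k, m, p, p, s(k, k, m), s(q, k, m)), comb(s(k, k, k), s(m, m, k))), s(s(comb(p, p, p, q, q, q, s(k, k, q)), comb(inv(p), inv(p)), p), k, m))

Answer: comb(m, m, s(comb(inv(k), inv(m), inv(m), inv(p)), s(comb(m, p, q), s(p, q, k), comb(p, p, p, p)), s(comb(m, m, p, p), comb(k, k, m, p, p, s(p, q, k)), comb(k, m, p))), s(comb(m, p, p, q, q), comb(k, m, p, p, s(k, k, m), s(q, k, m)), comb(s(k, k, k), s(m, m, k))), s(s(comb(p, p, p, q, q, q, s(k, k, q)), comb(inv(p), inv(p)), p), k, m))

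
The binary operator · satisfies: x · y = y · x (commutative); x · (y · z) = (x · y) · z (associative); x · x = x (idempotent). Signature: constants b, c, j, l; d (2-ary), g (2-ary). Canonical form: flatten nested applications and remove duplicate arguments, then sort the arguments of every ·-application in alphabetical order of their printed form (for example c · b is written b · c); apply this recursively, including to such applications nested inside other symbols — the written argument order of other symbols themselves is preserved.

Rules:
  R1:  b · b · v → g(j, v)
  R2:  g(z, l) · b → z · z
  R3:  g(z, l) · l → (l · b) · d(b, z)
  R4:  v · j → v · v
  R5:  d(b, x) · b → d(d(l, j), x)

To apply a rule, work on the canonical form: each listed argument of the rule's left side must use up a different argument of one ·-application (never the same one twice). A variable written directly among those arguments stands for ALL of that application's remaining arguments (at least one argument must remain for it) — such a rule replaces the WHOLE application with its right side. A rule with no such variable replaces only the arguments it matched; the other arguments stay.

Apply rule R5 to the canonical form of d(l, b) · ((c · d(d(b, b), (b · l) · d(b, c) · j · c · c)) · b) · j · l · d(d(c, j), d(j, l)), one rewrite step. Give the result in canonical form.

Canonical form:  b · c · d(d(b, b), b · c · d(b, c) · j · l) · d(d(c, j), d(j, l)) · d(l, b) · j · l
R5 matches:  uses b, d(b, c);  x := c
Result:  b · c · d(d(b, b), c · d(d(l, j), c) · j · l) · d(d(c, j), d(j, l)) · d(l, b) · j · l

Answer: b · c · d(d(b, b), c · d(d(l, j), c) · j · l) · d(d(c, j), d(j, l)) · d(l, b) · j · l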